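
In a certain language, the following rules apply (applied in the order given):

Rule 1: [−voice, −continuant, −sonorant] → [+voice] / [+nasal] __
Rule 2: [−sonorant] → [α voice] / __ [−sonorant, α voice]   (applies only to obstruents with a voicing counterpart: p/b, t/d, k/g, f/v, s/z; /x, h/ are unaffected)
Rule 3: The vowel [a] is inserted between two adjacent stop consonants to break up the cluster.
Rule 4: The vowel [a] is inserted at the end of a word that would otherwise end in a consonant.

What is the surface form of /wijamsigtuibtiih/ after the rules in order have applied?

wijamsikatuipatiiha

Rule 1 (post-nasal voicing): no segment meets the environment; /wijamsigtuibtiih/ is unchanged.
Rule 2 (regressive voicing assimilation): /g/ precedes the voiceless obstruent /t/, so it devoices to [k] by assimilation. /b/ precedes the voiceless obstruent /t/, so it devoices to [p] by assimilation. /wijamsigtuibtiih/ → wijamsiktuiptiih.
Rule 3 (stop-cluster a-epenthesis): /k/ and /t/ form a stop–stop cluster, so [a] is inserted between them. /p/ and /t/ form a stop–stop cluster, so [a] is inserted between them. /wijamsiktuiptiih/ → wijamsikatuipatiih.
Rule 4 (final a-epenthesis): the form ends in the consonant /h/, so [a] is inserted word-finally. /wijamsikatuipatiih/ → wijamsikatuipatiiha.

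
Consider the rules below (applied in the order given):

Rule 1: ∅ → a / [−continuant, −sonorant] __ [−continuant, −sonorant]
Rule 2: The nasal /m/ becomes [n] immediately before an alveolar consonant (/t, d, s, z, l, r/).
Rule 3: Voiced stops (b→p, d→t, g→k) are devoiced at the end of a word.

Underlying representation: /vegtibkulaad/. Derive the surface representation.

vegatibakulaat

Rule 1 (stop-cluster a-epenthesis): /g/ and /t/ form a stop–stop cluster, so [a] is inserted between them. /b/ and /k/ form a stop–stop cluster, so [a] is inserted between them. /vegtibkulaad/ → vegatibakulaad.
Rule 2 (nasal place assimilation): no segment meets the environment; /vegatibakulaad/ is unchanged.
Rule 3 (final devoicing): /d/ is a voiced stop in word-final position, so it devoices to [t]. /vegatibakulaad/ → vegatibakulaat.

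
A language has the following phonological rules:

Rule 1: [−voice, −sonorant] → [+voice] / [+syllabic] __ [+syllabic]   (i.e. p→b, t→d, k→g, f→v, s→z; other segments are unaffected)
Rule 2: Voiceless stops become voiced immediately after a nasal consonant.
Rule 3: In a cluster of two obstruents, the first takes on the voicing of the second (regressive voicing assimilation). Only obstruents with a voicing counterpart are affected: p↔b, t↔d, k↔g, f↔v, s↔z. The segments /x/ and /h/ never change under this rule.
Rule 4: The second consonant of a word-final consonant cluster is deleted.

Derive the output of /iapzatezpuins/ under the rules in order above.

Rule 1 (intervocalic voicing): /t/ is a voiceless obstruent between vowels /a/ and /e/, so it voices to [d]. /iapzatezpuins/ → iapzadezpuins.
Rule 2 (post-nasal voicing): no segment meets the environment; /iapzadezpuins/ is unchanged.
Rule 3 (regressive voicing assimilation): /p/ precedes the voiced obstruent /z/, so it voices to [b] by assimilation. /z/ precedes the voiceless obstruent /p/, so it devoices to [s] by assimilation. /iapzadezpuins/ → iabzadespuins.
Rule 4 (final cluster simplification): /s/ is the second consonant of a word-final cluster /ns/, so it deletes. /iabzadespuins/ → iabzadespuin.

iabzadespuin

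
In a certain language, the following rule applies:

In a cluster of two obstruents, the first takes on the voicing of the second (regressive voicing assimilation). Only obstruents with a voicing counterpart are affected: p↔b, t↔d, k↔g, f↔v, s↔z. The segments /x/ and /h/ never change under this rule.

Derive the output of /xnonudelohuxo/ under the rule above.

No segment of /xnonudelohuxo/ meets the structural description of the rule, so the form surfaces unchanged.

xnonudelohuxo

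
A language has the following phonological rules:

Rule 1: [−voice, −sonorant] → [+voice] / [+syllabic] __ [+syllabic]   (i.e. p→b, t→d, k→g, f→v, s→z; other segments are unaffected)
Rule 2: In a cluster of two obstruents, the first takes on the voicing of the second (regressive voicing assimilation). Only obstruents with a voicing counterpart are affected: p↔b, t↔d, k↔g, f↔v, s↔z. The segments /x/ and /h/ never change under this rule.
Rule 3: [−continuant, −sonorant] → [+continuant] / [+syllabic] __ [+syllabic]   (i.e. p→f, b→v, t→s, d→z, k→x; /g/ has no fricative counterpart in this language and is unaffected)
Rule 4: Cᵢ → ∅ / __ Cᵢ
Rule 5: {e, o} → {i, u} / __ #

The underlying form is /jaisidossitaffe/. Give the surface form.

jaizizosizafi

Rule 1 (intervocalic voicing): /s/ is a voiceless obstruent between vowels /i/ and /i/, so it voices to [z]. /t/ is a voiceless obstruent between vowels /i/ and /a/, so it voices to [d]. /jaisidossitaffe/ → jaizidossidaffe.
Rule 2 (regressive voicing assimilation): no segment meets the environment; /jaizidossidaffe/ is unchanged.
Rule 3 (intervocalic spirantization): /d/ is a stop between vowels /i/ and /o/, so it spirantizes to the fricative [z]. /d/ is a stop between vowels /i/ and /a/, so it spirantizes to the fricative [z]. /jaizidossidaffe/ → jaizizossizaffe.
Rule 4 (degemination): /ss/ is a geminate; the first /s/ deletes. /ff/ is a geminate; the first /f/ deletes. /jaizizossizaffe/ → jaizizosizafe.
Rule 5 (final vowel raising): /e/ is a mid vowel in word-final position, so it raises to [i]. /jaizizosizafe/ → jaizizosizafi.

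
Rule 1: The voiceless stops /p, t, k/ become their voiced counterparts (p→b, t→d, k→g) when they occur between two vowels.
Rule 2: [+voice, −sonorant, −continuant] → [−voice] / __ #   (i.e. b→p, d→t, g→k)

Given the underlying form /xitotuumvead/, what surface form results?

xidoduumveat

Rule 1 (intervocalic voicing): /t/ is a voiceless stop between vowels /i/ and /o/, so it voices to [d]. /t/ is a voiceless stop between vowels /o/ and /u/, so it voices to [d]. /xitotuumvead/ → xidoduumvead.
Rule 2 (final devoicing): /d/ is a voiced stop in word-final position, so it devoices to [t]. /xidoduumvead/ → xidoduumveat.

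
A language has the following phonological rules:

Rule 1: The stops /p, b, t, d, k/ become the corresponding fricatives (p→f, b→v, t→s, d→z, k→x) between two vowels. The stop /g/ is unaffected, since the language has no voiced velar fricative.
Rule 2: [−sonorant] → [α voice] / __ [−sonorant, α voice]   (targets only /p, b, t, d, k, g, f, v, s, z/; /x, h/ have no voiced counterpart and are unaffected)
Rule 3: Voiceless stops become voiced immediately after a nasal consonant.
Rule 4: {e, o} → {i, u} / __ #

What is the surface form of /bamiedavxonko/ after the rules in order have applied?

Rule 1 (intervocalic spirantization): /d/ is a stop between vowels /e/ and /a/, so it spirantizes to the fricative [z]. /bamiedavxonko/ → bamiezavxonko.
Rule 2 (regressive voicing assimilation): /v/ precedes the voiceless obstruent /x/, so it devoices to [f] by assimilation. /bamiezavxonko/ → bamiezafxonko.
Rule 3 (post-nasal voicing): /k/ is a voiceless stop immediately after the nasal /n/, so it voices to [g]. /bamiezafxonko/ → bamiezafxongo.
Rule 4 (final vowel raising): /o/ is a mid vowel in word-final position, so it raises to [u]. /bamiezafxongo/ → bamiezafxongu.

bamiezafxongu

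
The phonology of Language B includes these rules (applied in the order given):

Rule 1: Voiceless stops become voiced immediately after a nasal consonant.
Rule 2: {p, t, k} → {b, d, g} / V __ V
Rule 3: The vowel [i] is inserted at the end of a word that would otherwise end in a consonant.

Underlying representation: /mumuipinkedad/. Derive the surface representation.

mumuibingedadi

Rule 1 (post-nasal voicing): /k/ is a voiceless stop immediately after the nasal /n/, so it voices to [g]. /mumuipinkedad/ → mumuipingedad.
Rule 2 (intervocalic voicing): /p/ is a voiceless stop between vowels /i/ and /i/, so it voices to [b]. /mumuipingedad/ → mumuibingedad.
Rule 3 (final i-epenthesis): the form ends in the consonant /d/, so [i] is inserted word-finally. /mumuibingedad/ → mumuibingedadi.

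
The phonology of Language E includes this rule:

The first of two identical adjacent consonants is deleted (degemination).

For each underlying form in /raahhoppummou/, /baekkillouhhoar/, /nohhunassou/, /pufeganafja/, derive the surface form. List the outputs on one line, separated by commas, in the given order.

/raahhoppummou/: /hh/ is a geminate; the first /h/ deletes. /pp/ is a geminate; the first /p/ deletes. /mm/ is a geminate; the first /m/ deletes. → [raahopumou].
/baekkillouhhoar/: /kk/ is a geminate; the first /k/ deletes. /ll/ is a geminate; the first /l/ deletes. /hh/ is a geminate; the first /h/ deletes. → [baekilouhoar].
/nohhunassou/: /hh/ is a geminate; the first /h/ deletes. /ss/ is a geminate; the first /s/ deletes. → [nohunasou].
/pufeganafja/: the rule's environment is not met; surfaces unchanged as [pufeganafja].

raahopumou, baekilouhoar, nohunasou, pufeganafja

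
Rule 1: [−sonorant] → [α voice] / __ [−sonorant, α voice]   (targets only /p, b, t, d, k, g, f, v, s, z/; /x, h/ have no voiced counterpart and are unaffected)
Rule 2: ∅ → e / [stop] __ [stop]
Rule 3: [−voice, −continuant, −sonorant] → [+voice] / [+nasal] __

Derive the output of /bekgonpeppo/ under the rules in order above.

begegonbepepo

Rule 1 (regressive voicing assimilation): /k/ precedes the voiced obstruent /g/, so it voices to [g] by assimilation. /bekgonpeppo/ → beggonpeppo.
Rule 2 (stop-cluster e-epenthesis): /g/ and /g/ form a stop–stop cluster, so [e] is inserted between them. /p/ and /p/ form a stop–stop cluster, so [e] is inserted between them. /beggonpeppo/ → begegonpepepo.
Rule 3 (post-nasal voicing): /p/ is a voiceless stop immediately after the nasal /n/, so it voices to [b]. /begegonpepepo/ → begegonbepepo.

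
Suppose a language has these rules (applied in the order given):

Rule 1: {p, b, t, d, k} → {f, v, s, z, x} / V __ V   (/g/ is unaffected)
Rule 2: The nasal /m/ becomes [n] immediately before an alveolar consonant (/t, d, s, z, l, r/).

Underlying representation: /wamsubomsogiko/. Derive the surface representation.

Rule 1 (intervocalic spirantization): /b/ is a stop between vowels /u/ and /o/, so it spirantizes to the fricative [v]. /k/ is a stop between vowels /i/ and /o/, so it spirantizes to the fricative [x]. /wamsubomsogiko/ → wamsuvomsogixo.
Rule 2 (nasal place assimilation): /m/ precedes the alveolar consonant /s/, so it assimilates in place to [n]. /m/ precedes the alveolar consonant /s/, so it assimilates in place to [n]. /wamsuvomsogixo/ → wansuvonsogixo.

wansuvonsogixo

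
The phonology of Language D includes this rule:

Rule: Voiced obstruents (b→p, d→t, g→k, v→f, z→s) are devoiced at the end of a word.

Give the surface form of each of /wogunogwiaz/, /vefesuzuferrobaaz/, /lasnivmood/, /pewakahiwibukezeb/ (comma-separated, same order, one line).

wogunogwias, vefesuzuferrobaas, lasnivmoot, pewakahiwibukezep

/wogunogwiaz/: /z/ is a voiced obstruent in word-final position, so it devoices to [s]. → [wogunogwias].
/vefesuzuferrobaaz/: /z/ is a voiced obstruent in word-final position, so it devoices to [s]. → [vefesuzuferrobaas].
/lasnivmood/: /d/ is a voiced obstruent in word-final position, so it devoices to [t]. → [lasnivmoot].
/pewakahiwibukezeb/: /b/ is a voiced obstruent in word-final position, so it devoices to [p]. → [pewakahiwibukezep].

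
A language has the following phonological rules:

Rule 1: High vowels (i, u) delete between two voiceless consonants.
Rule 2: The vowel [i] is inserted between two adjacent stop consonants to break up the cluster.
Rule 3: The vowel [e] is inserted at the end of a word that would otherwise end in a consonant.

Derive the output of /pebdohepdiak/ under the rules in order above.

Rule 1 (high vowel syncope): no segment meets the environment; /pebdohepdiak/ is unchanged.
Rule 2 (stop-cluster i-epenthesis): /b/ and /d/ form a stop–stop cluster, so [i] is inserted between them. /p/ and /d/ form a stop–stop cluster, so [i] is inserted between them. /pebdohepdiak/ → pebidohepidiak.
Rule 3 (final e-epenthesis): the form ends in the consonant /k/, so [e] is inserted word-finally. /pebidohepidiak/ → pebidohepidiake.

pebidohepidiake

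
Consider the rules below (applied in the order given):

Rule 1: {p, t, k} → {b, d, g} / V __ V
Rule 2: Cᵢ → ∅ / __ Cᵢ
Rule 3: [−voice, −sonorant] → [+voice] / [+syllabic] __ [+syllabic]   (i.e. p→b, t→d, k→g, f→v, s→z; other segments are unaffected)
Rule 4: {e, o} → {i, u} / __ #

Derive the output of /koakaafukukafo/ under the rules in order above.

Rule 1 (intervocalic voicing): /k/ is a voiceless stop between vowels /a/ and /a/, so it voices to [g]. /k/ is a voiceless stop between vowels /u/ and /u/, so it voices to [g]. /k/ is a voiceless stop between vowels /u/ and /a/, so it voices to [g]. /koakaafukukafo/ → koagaafugugafo.
Rule 2 (degemination): no segment meets the environment; /koagaafugugafo/ is unchanged.
Rule 3 (intervocalic voicing): /f/ is a voiceless obstruent between vowels /a/ and /u/, so it voices to [v]. /f/ is a voiceless obstruent between vowels /a/ and /o/, so it voices to [v]. /koagaafugugafo/ → koagaavugugavo.
Rule 4 (final vowel raising): /o/ is a mid vowel in word-final position, so it raises to [u]. /koagaavugugavo/ → koagaavugugavu.

koagaavugugavu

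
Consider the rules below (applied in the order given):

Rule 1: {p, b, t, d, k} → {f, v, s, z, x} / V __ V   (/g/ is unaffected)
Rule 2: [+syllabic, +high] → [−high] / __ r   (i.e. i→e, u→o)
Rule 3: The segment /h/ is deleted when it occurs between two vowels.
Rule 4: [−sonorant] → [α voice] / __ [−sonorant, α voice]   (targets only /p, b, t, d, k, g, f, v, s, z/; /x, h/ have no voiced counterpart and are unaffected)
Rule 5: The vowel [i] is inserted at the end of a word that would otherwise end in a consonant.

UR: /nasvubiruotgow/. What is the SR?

Rule 1 (intervocalic spirantization): /b/ is a stop between vowels /u/ and /i/, so it spirantizes to the fricative [v]. /nasvubiruotgow/ → nasvuviruotgow.
Rule 2 (pre-rhotic lowering): /i/ is a high vowel immediately before /r/, so it lowers to [e]. /nasvuviruotgow/ → nasvuveruotgow.
Rule 3 (intervocalic h-deletion): no segment meets the environment; /nasvuveruotgow/ is unchanged.
Rule 4 (regressive voicing assimilation): /s/ precedes the voiced obstruent /v/, so it voices to [z] by assimilation. /t/ precedes the voiced obstruent /g/, so it voices to [d] by assimilation. /nasvuveruotgow/ → nazvuveruodgow.
Rule 5 (final i-epenthesis): the form ends in the consonant /w/, so [i] is inserted word-finally. /nazvuveruodgow/ → nazvuveruodgowi.

nazvuveruodgowi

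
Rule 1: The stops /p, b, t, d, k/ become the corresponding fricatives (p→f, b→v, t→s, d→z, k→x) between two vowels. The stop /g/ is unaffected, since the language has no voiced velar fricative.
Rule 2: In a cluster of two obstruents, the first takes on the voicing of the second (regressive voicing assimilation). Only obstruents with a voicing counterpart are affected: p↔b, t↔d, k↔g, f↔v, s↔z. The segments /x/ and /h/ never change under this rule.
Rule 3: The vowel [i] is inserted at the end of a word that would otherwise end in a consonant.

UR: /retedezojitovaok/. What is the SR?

Rule 1 (intervocalic spirantization): /t/ is a stop between vowels /e/ and /e/, so it spirantizes to the fricative [s]. /d/ is a stop between vowels /e/ and /e/, so it spirantizes to the fricative [z]. /t/ is a stop between vowels /i/ and /o/, so it spirantizes to the fricative [s]. /retedezojitovaok/ → resezezojisovaok.
Rule 2 (regressive voicing assimilation): no segment meets the environment; /resezezojisovaok/ is unchanged.
Rule 3 (final i-epenthesis): the form ends in the consonant /k/, so [i] is inserted word-finally. /resezezojisovaok/ → resezezojisovaoki.

resezezojisovaoki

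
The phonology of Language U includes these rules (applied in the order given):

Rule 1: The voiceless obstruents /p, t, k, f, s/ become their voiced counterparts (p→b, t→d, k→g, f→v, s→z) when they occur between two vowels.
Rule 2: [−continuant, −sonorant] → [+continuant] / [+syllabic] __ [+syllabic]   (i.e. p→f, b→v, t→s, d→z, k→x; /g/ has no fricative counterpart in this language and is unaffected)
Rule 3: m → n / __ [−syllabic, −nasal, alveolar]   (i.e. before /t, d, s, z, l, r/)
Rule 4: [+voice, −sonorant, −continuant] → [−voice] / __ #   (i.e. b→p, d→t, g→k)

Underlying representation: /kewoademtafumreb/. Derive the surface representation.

Rule 1 (intervocalic voicing): /f/ is a voiceless obstruent between vowels /a/ and /u/, so it voices to [v]. /kewoademtafumreb/ → kewoademtavumreb.
Rule 2 (intervocalic spirantization): /d/ is a stop between vowels /a/ and /e/, so it spirantizes to the fricative [z]. /kewoademtavumreb/ → kewoazemtavumreb.
Rule 3 (nasal place assimilation): /m/ precedes the alveolar consonant /t/, so it assimilates in place to [n]. /m/ precedes the alveolar consonant /r/, so it assimilates in place to [n]. /kewoazemtavumreb/ → kewoazentavunreb.
Rule 4 (final devoicing): /b/ is a voiced stop in word-final position, so it devoices to [p]. /kewoazentavunreb/ → kewoazentavunrep.

kewoazentavunrep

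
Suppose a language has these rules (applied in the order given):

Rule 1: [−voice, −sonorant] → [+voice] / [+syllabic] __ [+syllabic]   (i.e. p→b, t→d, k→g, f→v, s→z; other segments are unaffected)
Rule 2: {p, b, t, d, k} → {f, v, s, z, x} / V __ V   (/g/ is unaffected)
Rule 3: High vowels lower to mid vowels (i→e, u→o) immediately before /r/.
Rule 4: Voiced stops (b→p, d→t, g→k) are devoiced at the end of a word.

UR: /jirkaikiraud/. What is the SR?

Rule 1 (intervocalic voicing): /k/ is a voiceless obstruent between vowels /i/ and /i/, so it voices to [g]. /jirkaikiraud/ → jirkaigiraud.
Rule 2 (intervocalic spirantization): no segment meets the environment; /jirkaigiraud/ is unchanged.
Rule 3 (pre-rhotic lowering): /i/ is a high vowel immediately before /r/, so it lowers to [e]. /i/ is a high vowel immediately before /r/, so it lowers to [e]. /jirkaigiraud/ → jerkaigeraud.
Rule 4 (final devoicing): /d/ is a voiced stop in word-final position, so it devoices to [t]. /jerkaigeraud/ → jerkaigeraut.

jerkaigeraut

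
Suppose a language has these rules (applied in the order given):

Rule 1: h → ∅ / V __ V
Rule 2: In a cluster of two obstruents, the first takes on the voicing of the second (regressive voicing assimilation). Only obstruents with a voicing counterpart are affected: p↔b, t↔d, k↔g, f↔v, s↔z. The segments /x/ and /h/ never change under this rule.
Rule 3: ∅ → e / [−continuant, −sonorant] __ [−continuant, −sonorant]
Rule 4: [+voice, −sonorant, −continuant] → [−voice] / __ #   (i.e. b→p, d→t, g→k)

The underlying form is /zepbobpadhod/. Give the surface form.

Rule 1 (intervocalic h-deletion): no segment meets the environment; /zepbobpadhod/ is unchanged.
Rule 2 (regressive voicing assimilation): /p/ precedes the voiced obstruent /b/, so it voices to [b] by assimilation. /b/ precedes the voiceless obstruent /p/, so it devoices to [p] by assimilation. /d/ precedes the voiceless obstruent /h/, so it devoices to [t] by assimilation. /zepbobpadhod/ → zebboppathod.
Rule 3 (stop-cluster e-epenthesis): /b/ and /b/ form a stop–stop cluster, so [e] is inserted between them. /p/ and /p/ form a stop–stop cluster, so [e] is inserted between them. /zebboppathod/ → zebebopepathod.
Rule 4 (final devoicing): /d/ is a voiced stop in word-final position, so it devoices to [t]. /zebebopepathod/ → zebebopepathot.

zebebopepathot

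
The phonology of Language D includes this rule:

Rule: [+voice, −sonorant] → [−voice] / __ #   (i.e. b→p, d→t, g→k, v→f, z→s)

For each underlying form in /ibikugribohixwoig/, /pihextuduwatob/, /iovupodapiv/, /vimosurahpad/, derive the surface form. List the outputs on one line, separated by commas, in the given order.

/ibikugribohixwoig/: /g/ is a voiced obstruent in word-final position, so it devoices to [k]. → [ibikugribohixwoik].
/pihextuduwatob/: /b/ is a voiced obstruent in word-final position, so it devoices to [p]. → [pihextuduwatop].
/iovupodapiv/: /v/ is a voiced obstruent in word-final position, so it devoices to [f]. → [iovupodapif].
/vimosurahpad/: /d/ is a voiced obstruent in word-final position, so it devoices to [t]. → [vimosurahpat].

ibikugribohixwoik, pihextuduwatop, iovupodapif, vimosurahpat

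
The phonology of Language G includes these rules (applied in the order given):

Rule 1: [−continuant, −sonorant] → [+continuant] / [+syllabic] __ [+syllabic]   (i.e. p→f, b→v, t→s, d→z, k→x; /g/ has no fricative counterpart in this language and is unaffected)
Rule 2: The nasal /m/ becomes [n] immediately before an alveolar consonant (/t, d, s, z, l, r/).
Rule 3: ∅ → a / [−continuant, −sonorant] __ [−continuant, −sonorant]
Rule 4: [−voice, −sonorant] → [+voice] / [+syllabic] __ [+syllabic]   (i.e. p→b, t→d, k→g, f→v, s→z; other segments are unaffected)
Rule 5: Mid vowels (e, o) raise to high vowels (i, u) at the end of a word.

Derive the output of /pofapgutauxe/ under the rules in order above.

Rule 1 (intervocalic spirantization): /t/ is a stop between vowels /u/ and /a/, so it spirantizes to the fricative [s]. /pofapgutauxe/ → pofapgusauxe.
Rule 2 (nasal place assimilation): no segment meets the environment; /pofapgusauxe/ is unchanged.
Rule 3 (stop-cluster a-epenthesis): /p/ and /g/ form a stop–stop cluster, so [a] is inserted between them. /pofapgusauxe/ → pofapagusauxe.
Rule 4 (intervocalic voicing): /f/ is a voiceless obstruent between vowels /o/ and /a/, so it voices to [v]. /p/ is a voiceless obstruent between vowels /a/ and /a/, so it voices to [b]. /s/ is a voiceless obstruent between vowels /u/ and /a/, so it voices to [z]. /pofapagusauxe/ → povabaguzauxe.
Rule 5 (final vowel raising): /e/ is a mid vowel in word-final position, so it raises to [i]. /povabaguzauxe/ → povabaguzauxi.

povabaguzauxi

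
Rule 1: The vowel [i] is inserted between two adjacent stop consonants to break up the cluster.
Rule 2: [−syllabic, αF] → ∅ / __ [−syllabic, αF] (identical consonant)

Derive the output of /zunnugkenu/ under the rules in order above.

zunugikenu

Rule 1 (stop-cluster i-epenthesis): /g/ and /k/ form a stop–stop cluster, so [i] is inserted between them. /zunnugkenu/ → zunnugikenu.
Rule 2 (degemination): /nn/ is a geminate; the first /n/ deletes. /zunnugikenu/ → zunugikenu.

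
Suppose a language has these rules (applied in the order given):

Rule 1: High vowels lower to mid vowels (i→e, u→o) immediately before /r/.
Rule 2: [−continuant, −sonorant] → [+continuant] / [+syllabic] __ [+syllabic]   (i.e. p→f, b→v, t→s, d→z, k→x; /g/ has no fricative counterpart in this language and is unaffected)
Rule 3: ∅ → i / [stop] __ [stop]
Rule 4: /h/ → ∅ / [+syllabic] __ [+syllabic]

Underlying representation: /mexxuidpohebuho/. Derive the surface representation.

Rule 1 (pre-rhotic lowering): no segment meets the environment; /mexxuidpohebuho/ is unchanged.
Rule 2 (intervocalic spirantization): /b/ is a stop between vowels /e/ and /u/, so it spirantizes to the fricative [v]. /mexxuidpohebuho/ → mexxuidpohevuho.
Rule 3 (stop-cluster i-epenthesis): /d/ and /p/ form a stop–stop cluster, so [i] is inserted between them. /mexxuidpohevuho/ → mexxuidipohevuho.
Rule 4 (intervocalic h-deletion): /h/ occurs between vowels /o/ and /e/, so it deletes. /h/ occurs between vowels /u/ and /o/, so it deletes. /mexxuidipohevuho/ → mexxuidipoevuo.

mexxuidipoevuo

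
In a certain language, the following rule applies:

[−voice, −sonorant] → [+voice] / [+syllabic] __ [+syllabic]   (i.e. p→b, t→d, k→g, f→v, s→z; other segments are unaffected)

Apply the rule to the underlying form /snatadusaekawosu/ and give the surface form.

/t/ is a voiceless obstruent between vowels /a/ and /a/, so it voices to [d].
/s/ is a voiceless obstruent between vowels /u/ and /a/, so it voices to [z].
/k/ is a voiceless obstruent between vowels /e/ and /a/, so it voices to [g].
/s/ is a voiceless obstruent between vowels /o/ and /u/, so it voices to [z].
The other instance of /s/ does not occur in the required environment and remains unchanged.
Surface form: [snadaduzaegawozu].

snadaduzaegawozu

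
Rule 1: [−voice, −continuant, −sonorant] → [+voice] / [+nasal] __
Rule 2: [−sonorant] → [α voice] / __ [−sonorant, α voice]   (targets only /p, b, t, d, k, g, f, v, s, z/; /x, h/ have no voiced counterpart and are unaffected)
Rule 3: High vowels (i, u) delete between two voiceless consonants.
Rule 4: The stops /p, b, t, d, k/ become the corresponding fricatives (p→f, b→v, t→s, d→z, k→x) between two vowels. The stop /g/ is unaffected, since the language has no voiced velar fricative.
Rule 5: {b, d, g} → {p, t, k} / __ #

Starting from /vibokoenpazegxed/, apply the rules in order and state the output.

vivoxoenbazekxet

Rule 1 (post-nasal voicing): /p/ is a voiceless stop immediately after the nasal /n/, so it voices to [b]. /vibokoenpazegxed/ → vibokoenbazegxed.
Rule 2 (regressive voicing assimilation): /g/ precedes the voiceless obstruent /x/, so it devoices to [k] by assimilation. /vibokoenbazegxed/ → vibokoenbazekxed.
Rule 3 (high vowel syncope): no segment meets the environment; /vibokoenbazekxed/ is unchanged.
Rule 4 (intervocalic spirantization): /b/ is a stop between vowels /i/ and /o/, so it spirantizes to the fricative [v]. /k/ is a stop between vowels /o/ and /o/, so it spirantizes to the fricative [x]. /vibokoenbazekxed/ → vivoxoenbazekxed.
Rule 5 (final devoicing): /d/ is a voiced stop in word-final position, so it devoices to [t]. /vivoxoenbazekxed/ → vivoxoenbazekxet.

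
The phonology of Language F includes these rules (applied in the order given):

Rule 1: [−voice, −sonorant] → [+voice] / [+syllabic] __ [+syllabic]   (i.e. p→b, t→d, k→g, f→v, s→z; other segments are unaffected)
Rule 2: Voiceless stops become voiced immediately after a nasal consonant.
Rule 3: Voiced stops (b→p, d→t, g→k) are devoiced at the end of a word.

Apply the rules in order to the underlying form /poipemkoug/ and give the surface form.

Rule 1 (intervocalic voicing): /p/ is a voiceless obstruent between vowels /i/ and /e/, so it voices to [b]. /poipemkoug/ → poibemkoug.
Rule 2 (post-nasal voicing): /k/ is a voiceless stop immediately after the nasal /m/, so it voices to [g]. /poibemkoug/ → poibemgoug.
Rule 3 (final devoicing): /g/ is a voiced stop in word-final position, so it devoices to [k]. /poibemgoug/ → poibemgouk.

poibemgouk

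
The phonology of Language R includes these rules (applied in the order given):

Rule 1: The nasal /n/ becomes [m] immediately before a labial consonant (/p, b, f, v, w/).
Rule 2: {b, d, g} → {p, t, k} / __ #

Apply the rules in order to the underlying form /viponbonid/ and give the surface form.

Rule 1 (nasal place assimilation): /n/ precedes the labial consonant /b/, so it assimilates in place to [m]. /viponbonid/ → vipombonid.
Rule 2 (final devoicing): /d/ is a voiced stop in word-final position, so it devoices to [t]. /vipombonid/ → vipombonit.

vipombonit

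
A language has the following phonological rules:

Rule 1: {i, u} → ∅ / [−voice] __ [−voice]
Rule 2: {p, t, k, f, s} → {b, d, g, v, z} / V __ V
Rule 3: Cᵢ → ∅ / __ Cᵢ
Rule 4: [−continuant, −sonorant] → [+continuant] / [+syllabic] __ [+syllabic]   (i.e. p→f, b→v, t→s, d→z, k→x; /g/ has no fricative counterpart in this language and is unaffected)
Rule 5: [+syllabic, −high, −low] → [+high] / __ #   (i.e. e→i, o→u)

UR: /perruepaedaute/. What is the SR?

Rule 1 (high vowel syncope): no segment meets the environment; /perruepaedaute/ is unchanged.
Rule 2 (intervocalic voicing): /p/ is a voiceless obstruent between vowels /e/ and /a/, so it voices to [b]. /t/ is a voiceless obstruent between vowels /u/ and /e/, so it voices to [d]. /perruepaedaute/ → perruebaedaude.
Rule 3 (degemination): /rr/ is a geminate; the first /r/ deletes. /perruebaedaude/ → peruebaedaude.
Rule 4 (intervocalic spirantization): /b/ is a stop between vowels /e/ and /a/, so it spirantizes to the fricative [v]. /d/ is a stop between vowels /e/ and /a/, so it spirantizes to the fricative [z]. /d/ is a stop between vowels /u/ and /e/, so it spirantizes to the fricative [z]. /peruebaedaude/ → peruevaezauze.
Rule 5 (final vowel raising): /e/ is a mid vowel in word-final position, so it raises to [i]. /peruevaezauze/ → peruevaezauzi.

peruevaezauzi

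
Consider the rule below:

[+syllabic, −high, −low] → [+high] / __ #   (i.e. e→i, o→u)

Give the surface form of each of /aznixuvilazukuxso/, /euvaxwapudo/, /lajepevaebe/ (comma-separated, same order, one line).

/aznixuvilazukuxso/: /o/ is a mid vowel in word-final position, so it raises to [u]. → [aznixuvilazukuxsu].
/euvaxwapudo/: /o/ is a mid vowel in word-final position, so it raises to [u]. → [euvaxwapudu].
/lajepevaebe/: /e/ is a mid vowel in word-final position, so it raises to [i]. → [lajepevaebi].

aznixuvilazukuxsu, euvaxwapudu, lajepevaebi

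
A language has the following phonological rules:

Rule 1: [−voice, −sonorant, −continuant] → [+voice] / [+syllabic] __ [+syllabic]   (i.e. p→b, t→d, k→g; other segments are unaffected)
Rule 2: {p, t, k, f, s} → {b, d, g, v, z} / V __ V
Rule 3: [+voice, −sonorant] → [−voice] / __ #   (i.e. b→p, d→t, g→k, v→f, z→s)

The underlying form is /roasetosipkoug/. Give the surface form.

roazedozipkouk

Rule 1 (intervocalic voicing): /t/ is a voiceless stop between vowels /e/ and /o/, so it voices to [d]. /roasetosipkoug/ → roasedosipkoug.
Rule 2 (intervocalic voicing): /s/ is a voiceless obstruent between vowels /a/ and /e/, so it voices to [z]. /s/ is a voiceless obstruent between vowels /o/ and /i/, so it voices to [z]. /roasedosipkoug/ → roazedozipkoug.
Rule 3 (final devoicing): /g/ is a voiced obstruent in word-final position, so it devoices to [k]. /roazedozipkoug/ → roazedozipkouk.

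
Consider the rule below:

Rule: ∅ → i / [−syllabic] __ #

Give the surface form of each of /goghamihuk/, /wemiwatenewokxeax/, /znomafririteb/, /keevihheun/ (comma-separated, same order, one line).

goghamihuki, wemiwatenewokxeaxi, znomafriritebi, keevihheuni

/goghamihuk/: the form ends in the consonant /k/, so [i] is inserted word-finally. → [goghamihuki].
/wemiwatenewokxeax/: the form ends in the consonant /x/, so [i] is inserted word-finally. → [wemiwatenewokxeaxi].
/znomafririteb/: the form ends in the consonant /b/, so [i] is inserted word-finally. → [znomafriritebi].
/keevihheun/: the form ends in the consonant /n/, so [i] is inserted word-finally. → [keevihheuni].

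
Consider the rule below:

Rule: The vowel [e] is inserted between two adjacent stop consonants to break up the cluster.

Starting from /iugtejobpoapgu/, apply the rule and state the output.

/g/ and /t/ form a stop–stop cluster, so [e] is inserted between them.
/b/ and /p/ form a stop–stop cluster, so [e] is inserted between them.
/p/ and /g/ form a stop–stop cluster, so [e] is inserted between them.
Surface form: [iugetejobepoapegu].

iugetejobepoapegu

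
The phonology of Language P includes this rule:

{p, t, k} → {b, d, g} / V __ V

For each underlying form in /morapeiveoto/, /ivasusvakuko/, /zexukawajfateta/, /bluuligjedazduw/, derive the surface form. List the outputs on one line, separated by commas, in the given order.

morabeiveodo, ivasusvagugo, zexugawajfadeda, bluuligjedazduw

/morapeiveoto/: /p/ is a voiceless stop between vowels /a/ and /e/, so it voices to [b]. /t/ is a voiceless stop between vowels /o/ and /o/, so it voices to [d]. → [morabeiveodo].
/ivasusvakuko/: /k/ is a voiceless stop between vowels /a/ and /u/, so it voices to [g]. /k/ is a voiceless stop between vowels /u/ and /o/, so it voices to [g]. → [ivasusvagugo].
/zexukawajfateta/: /k/ is a voiceless stop between vowels /u/ and /a/, so it voices to [g]. /t/ is a voiceless stop between vowels /a/ and /e/, so it voices to [d]. /t/ is a voiceless stop between vowels /e/ and /a/, so it voices to [d]. → [zexugawajfadeda].
/bluuligjedazduw/: the rule's environment is not met; surfaces unchanged as [bluuligjedazduw].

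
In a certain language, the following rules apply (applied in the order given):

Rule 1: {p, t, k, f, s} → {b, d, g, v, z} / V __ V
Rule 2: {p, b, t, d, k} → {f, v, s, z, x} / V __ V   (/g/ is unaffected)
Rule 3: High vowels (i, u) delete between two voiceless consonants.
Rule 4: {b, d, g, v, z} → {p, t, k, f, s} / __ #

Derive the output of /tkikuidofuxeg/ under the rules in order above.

tkiguizovuxek

Rule 1 (intervocalic voicing): /k/ is a voiceless obstruent between vowels /i/ and /u/, so it voices to [g]. /f/ is a voiceless obstruent between vowels /o/ and /u/, so it voices to [v]. /tkikuidofuxeg/ → tkiguidovuxeg.
Rule 2 (intervocalic spirantization): /d/ is a stop between vowels /i/ and /o/, so it spirantizes to the fricative [z]. /tkiguidovuxeg/ → tkiguizovuxeg.
Rule 3 (high vowel syncope): no segment meets the environment; /tkiguizovuxeg/ is unchanged.
Rule 4 (final devoicing): /g/ is a voiced obstruent in word-final position, so it devoices to [k]. /tkiguizovuxeg/ → tkiguizovuxek.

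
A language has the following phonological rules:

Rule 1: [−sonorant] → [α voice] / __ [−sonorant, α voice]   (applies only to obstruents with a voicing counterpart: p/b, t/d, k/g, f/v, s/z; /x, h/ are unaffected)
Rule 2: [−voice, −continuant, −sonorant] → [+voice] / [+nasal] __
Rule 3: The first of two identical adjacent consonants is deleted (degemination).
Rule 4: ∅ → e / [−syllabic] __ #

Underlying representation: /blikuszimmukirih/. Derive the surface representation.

blikuzimukirihe

Rule 1 (regressive voicing assimilation): /s/ precedes the voiced obstruent /z/, so it voices to [z] by assimilation. /blikuszimmukirih/ → blikuzzimmukirih.
Rule 2 (post-nasal voicing): no segment meets the environment; /blikuzzimmukirih/ is unchanged.
Rule 3 (degemination): /zz/ is a geminate; the first /z/ deletes. /mm/ is a geminate; the first /m/ deletes. /blikuzzimmukirih/ → blikuzimukirih.
Rule 4 (final e-epenthesis): the form ends in the consonant /h/, so [e] is inserted word-finally. /blikuzimukirih/ → blikuzimukirihe.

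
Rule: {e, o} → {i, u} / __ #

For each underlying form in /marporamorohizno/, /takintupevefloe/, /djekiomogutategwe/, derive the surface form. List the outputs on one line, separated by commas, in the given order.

/marporamorohizno/: /o/ is a mid vowel in word-final position, so it raises to [u]. → [marporamorohiznu].
/takintupevefloe/: /e/ is a mid vowel in word-final position, so it raises to [i]. → [takintupevefloi].
/djekiomogutategwe/: /e/ is a mid vowel in word-final position, so it raises to [i]. → [djekiomogutategwi].

marporamorohiznu, takintupevefloi, djekiomogutategwi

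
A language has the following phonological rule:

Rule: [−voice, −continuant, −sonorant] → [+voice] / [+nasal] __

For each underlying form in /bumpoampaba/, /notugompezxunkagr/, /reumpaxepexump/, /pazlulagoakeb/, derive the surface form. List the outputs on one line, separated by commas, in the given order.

/bumpoampaba/: /p/ is a voiceless stop immediately after the nasal /m/, so it voices to [b]. /p/ is a voiceless stop immediately after the nasal /m/, so it voices to [b]. → [bumboambaba].
/notugompezxunkagr/: /p/ is a voiceless stop immediately after the nasal /m/, so it voices to [b]. /k/ is a voiceless stop immediately after the nasal /n/, so it voices to [g]. → [notugombezxungagr].
/reumpaxepexump/: /p/ is a voiceless stop immediately after the nasal /m/, so it voices to [b]. /p/ is a voiceless stop immediately after the nasal /m/, so it voices to [b]. → [reumbaxepexumb].
/pazlulagoakeb/: the rule's environment is not met; surfaces unchanged as [pazlulagoakeb].

bumboambaba, notugombezxungagr, reumbaxepexumb, pazlulagoakeb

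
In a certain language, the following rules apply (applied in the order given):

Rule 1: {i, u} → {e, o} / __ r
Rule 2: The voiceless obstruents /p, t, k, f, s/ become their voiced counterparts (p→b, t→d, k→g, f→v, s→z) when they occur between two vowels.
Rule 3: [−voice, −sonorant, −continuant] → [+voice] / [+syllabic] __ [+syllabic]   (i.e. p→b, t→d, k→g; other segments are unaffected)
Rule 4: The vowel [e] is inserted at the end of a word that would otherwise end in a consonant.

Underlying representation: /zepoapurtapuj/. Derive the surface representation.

Rule 1 (pre-rhotic lowering): /u/ is a high vowel immediately before /r/, so it lowers to [o]. /zepoapurtapuj/ → zepoaportapuj.
Rule 2 (intervocalic voicing): /p/ is a voiceless obstruent between vowels /e/ and /o/, so it voices to [b]. /p/ is a voiceless obstruent between vowels /a/ and /o/, so it voices to [b]. /p/ is a voiceless obstruent between vowels /a/ and /u/, so it voices to [b]. /zepoaportapuj/ → zeboabortabuj.
Rule 3 (intervocalic voicing): no segment meets the environment; /zeboabortabuj/ is unchanged.
Rule 4 (final e-epenthesis): the form ends in the consonant /j/, so [e] is inserted word-finally. /zeboabortabuj/ → zeboabortabuje.

zeboabortabuje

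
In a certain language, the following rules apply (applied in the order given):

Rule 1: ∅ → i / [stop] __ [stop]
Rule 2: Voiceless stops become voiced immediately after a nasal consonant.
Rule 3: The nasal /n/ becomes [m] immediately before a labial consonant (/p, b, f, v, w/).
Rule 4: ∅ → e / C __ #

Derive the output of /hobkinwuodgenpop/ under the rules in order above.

Rule 1 (stop-cluster i-epenthesis): /b/ and /k/ form a stop–stop cluster, so [i] is inserted between them. /d/ and /g/ form a stop–stop cluster, so [i] is inserted between them. /hobkinwuodgenpop/ → hobikinwuodigenpop.
Rule 2 (post-nasal voicing): /p/ is a voiceless stop immediately after the nasal /n/, so it voices to [b]. /hobikinwuodigenpop/ → hobikinwuodigenbop.
Rule 3 (nasal place assimilation): /n/ precedes the labial consonant /w/, so it assimilates in place to [m]. /n/ precedes the labial consonant /b/, so it assimilates in place to [m]. /hobikinwuodigenbop/ → hobikimwuodigembop.
Rule 4 (final e-epenthesis): the form ends in the consonant /p/, so [e] is inserted word-finally. /hobikimwuodigembop/ → hobikimwuodigembope.

hobikimwuodigembope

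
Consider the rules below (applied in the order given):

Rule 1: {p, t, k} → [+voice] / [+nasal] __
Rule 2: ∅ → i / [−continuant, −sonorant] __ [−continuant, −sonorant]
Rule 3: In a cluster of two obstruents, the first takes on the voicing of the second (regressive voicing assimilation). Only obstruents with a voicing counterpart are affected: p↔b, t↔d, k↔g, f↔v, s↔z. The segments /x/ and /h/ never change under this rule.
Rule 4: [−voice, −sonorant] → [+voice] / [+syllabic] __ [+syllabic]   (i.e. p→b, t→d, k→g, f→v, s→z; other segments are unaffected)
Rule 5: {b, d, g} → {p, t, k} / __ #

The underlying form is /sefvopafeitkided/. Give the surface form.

Rule 1 (post-nasal voicing): no segment meets the environment; /sefvopafeitkided/ is unchanged.
Rule 2 (stop-cluster i-epenthesis): /t/ and /k/ form a stop–stop cluster, so [i] is inserted between them. /sefvopafeitkided/ → sefvopafeitikided.
Rule 3 (regressive voicing assimilation): /f/ precedes the voiced obstruent /v/, so it voices to [v] by assimilation. /sefvopafeitikided/ → sevvopafeitikided.
Rule 4 (intervocalic voicing): /p/ is a voiceless obstruent between vowels /o/ and /a/, so it voices to [b]. /f/ is a voiceless obstruent between vowels /a/ and /e/, so it voices to [v]. /t/ is a voiceless obstruent between vowels /i/ and /i/, so it voices to [d]. /k/ is a voiceless obstruent between vowels /i/ and /i/, so it voices to [g]. /sevvopafeitikided/ → sevvobaveidigided.
Rule 5 (final devoicing): /d/ is a voiced stop in word-final position, so it devoices to [t]. /sevvobaveidigided/ → sevvobaveidigidet.

sevvobaveidigidet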